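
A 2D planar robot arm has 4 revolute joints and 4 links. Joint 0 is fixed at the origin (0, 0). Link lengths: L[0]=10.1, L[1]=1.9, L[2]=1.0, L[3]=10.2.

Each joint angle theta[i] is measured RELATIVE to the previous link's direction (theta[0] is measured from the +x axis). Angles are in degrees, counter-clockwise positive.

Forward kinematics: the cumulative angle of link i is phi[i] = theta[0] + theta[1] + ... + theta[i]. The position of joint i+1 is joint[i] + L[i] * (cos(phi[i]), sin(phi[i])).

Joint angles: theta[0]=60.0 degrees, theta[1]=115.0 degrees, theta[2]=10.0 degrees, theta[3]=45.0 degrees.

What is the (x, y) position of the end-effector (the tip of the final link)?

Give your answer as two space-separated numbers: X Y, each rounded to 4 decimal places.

joint[0] = (0.0000, 0.0000)  (base)
link 0: phi[0] = 60 = 60 deg
  cos(60 deg) = 0.5000, sin(60 deg) = 0.8660
  joint[1] = (0.0000, 0.0000) + 10.1 * (0.5000, 0.8660) = (0.0000 + 5.0500, 0.0000 + 8.7469) = (5.0500, 8.7469)
link 1: phi[1] = 60 + 115 = 175 deg
  cos(175 deg) = -0.9962, sin(175 deg) = 0.0872
  joint[2] = (5.0500, 8.7469) + 1.9 * (-0.9962, 0.0872) = (5.0500 + -1.8928, 8.7469 + 0.1656) = (3.1572, 8.9125)
link 2: phi[2] = 60 + 115 + 10 = 185 deg
  cos(185 deg) = -0.9962, sin(185 deg) = -0.0872
  joint[3] = (3.1572, 8.9125) + 1 * (-0.9962, -0.0872) = (3.1572 + -0.9962, 8.9125 + -0.0872) = (2.1610, 8.8253)
link 3: phi[3] = 60 + 115 + 10 + 45 = 230 deg
  cos(230 deg) = -0.6428, sin(230 deg) = -0.7660
  joint[4] = (2.1610, 8.8253) + 10.2 * (-0.6428, -0.7660) = (2.1610 + -6.5564, 8.8253 + -7.8137) = (-4.3954, 1.0116)
End effector: (-4.3954, 1.0116)

Answer: -4.3954 1.0116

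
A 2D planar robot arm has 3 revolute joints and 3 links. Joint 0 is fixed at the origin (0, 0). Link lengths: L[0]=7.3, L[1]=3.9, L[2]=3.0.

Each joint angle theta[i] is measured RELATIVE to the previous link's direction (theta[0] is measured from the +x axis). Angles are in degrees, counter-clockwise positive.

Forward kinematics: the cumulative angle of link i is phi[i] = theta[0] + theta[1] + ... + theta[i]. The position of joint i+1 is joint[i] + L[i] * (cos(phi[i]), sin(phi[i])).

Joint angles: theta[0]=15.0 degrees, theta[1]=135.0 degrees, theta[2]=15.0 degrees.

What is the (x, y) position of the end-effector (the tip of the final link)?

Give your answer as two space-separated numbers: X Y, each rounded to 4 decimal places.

Answer: 0.7760 4.6158

Derivation:
joint[0] = (0.0000, 0.0000)  (base)
link 0: phi[0] = 15 = 15 deg
  cos(15 deg) = 0.9659, sin(15 deg) = 0.2588
  joint[1] = (0.0000, 0.0000) + 7.3 * (0.9659, 0.2588) = (0.0000 + 7.0513, 0.0000 + 1.8894) = (7.0513, 1.8894)
link 1: phi[1] = 15 + 135 = 150 deg
  cos(150 deg) = -0.8660, sin(150 deg) = 0.5000
  joint[2] = (7.0513, 1.8894) + 3.9 * (-0.8660, 0.5000) = (7.0513 + -3.3775, 1.8894 + 1.9500) = (3.6738, 3.8394)
link 2: phi[2] = 15 + 135 + 15 = 165 deg
  cos(165 deg) = -0.9659, sin(165 deg) = 0.2588
  joint[3] = (3.6738, 3.8394) + 3 * (-0.9659, 0.2588) = (3.6738 + -2.8978, 3.8394 + 0.7765) = (0.7760, 4.6158)
End effector: (0.7760, 4.6158)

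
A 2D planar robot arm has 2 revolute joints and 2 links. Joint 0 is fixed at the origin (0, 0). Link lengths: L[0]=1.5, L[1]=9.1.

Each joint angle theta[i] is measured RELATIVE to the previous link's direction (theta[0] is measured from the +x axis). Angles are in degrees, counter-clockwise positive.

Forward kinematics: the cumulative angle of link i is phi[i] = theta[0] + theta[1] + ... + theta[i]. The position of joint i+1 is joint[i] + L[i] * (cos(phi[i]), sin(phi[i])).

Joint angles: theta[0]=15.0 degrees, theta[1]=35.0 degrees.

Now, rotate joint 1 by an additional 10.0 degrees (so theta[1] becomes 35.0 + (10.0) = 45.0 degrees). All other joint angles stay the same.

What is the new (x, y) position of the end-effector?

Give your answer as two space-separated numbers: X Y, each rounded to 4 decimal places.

joint[0] = (0.0000, 0.0000)  (base)
link 0: phi[0] = 15 = 15 deg
  cos(15 deg) = 0.9659, sin(15 deg) = 0.2588
  joint[1] = (0.0000, 0.0000) + 1.5 * (0.9659, 0.2588) = (0.0000 + 1.4489, 0.0000 + 0.3882) = (1.4489, 0.3882)
link 1: phi[1] = 15 + 45 = 60 deg
  cos(60 deg) = 0.5000, sin(60 deg) = 0.8660
  joint[2] = (1.4489, 0.3882) + 9.1 * (0.5000, 0.8660) = (1.4489 + 4.5500, 0.3882 + 7.8808) = (5.9989, 8.2691)
End effector: (5.9989, 8.2691)

Answer: 5.9989 8.2691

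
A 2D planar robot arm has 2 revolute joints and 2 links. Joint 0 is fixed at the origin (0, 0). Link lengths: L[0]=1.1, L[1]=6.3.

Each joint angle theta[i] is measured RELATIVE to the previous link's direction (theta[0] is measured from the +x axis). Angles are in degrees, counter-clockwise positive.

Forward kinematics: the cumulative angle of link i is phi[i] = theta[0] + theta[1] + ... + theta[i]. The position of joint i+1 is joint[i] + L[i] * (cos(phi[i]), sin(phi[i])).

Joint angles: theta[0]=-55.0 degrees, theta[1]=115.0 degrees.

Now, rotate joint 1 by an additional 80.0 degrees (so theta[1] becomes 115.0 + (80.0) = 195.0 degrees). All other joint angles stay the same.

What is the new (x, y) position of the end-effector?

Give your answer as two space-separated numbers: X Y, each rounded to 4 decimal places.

Answer: -4.1951 3.1485

Derivation:
joint[0] = (0.0000, 0.0000)  (base)
link 0: phi[0] = -55 = -55 deg
  cos(-55 deg) = 0.5736, sin(-55 deg) = -0.8192
  joint[1] = (0.0000, 0.0000) + 1.1 * (0.5736, -0.8192) = (0.0000 + 0.6309, 0.0000 + -0.9011) = (0.6309, -0.9011)
link 1: phi[1] = -55 + 195 = 140 deg
  cos(140 deg) = -0.7660, sin(140 deg) = 0.6428
  joint[2] = (0.6309, -0.9011) + 6.3 * (-0.7660, 0.6428) = (0.6309 + -4.8261, -0.9011 + 4.0496) = (-4.1951, 3.1485)
End effector: (-4.1951, 3.1485)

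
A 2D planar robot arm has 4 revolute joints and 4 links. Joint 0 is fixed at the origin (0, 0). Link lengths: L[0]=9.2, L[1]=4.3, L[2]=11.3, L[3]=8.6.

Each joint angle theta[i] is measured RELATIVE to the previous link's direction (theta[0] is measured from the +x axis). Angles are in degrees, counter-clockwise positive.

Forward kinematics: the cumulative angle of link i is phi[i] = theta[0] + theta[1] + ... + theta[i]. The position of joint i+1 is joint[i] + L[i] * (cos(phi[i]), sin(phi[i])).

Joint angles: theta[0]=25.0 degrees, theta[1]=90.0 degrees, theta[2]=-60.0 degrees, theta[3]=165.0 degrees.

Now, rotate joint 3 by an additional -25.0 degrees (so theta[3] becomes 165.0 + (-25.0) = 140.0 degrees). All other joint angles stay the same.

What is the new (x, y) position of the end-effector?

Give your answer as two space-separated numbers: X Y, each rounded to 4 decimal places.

Answer: 4.6952 14.8158

Derivation:
joint[0] = (0.0000, 0.0000)  (base)
link 0: phi[0] = 25 = 25 deg
  cos(25 deg) = 0.9063, sin(25 deg) = 0.4226
  joint[1] = (0.0000, 0.0000) + 9.2 * (0.9063, 0.4226) = (0.0000 + 8.3380, 0.0000 + 3.8881) = (8.3380, 3.8881)
link 1: phi[1] = 25 + 90 = 115 deg
  cos(115 deg) = -0.4226, sin(115 deg) = 0.9063
  joint[2] = (8.3380, 3.8881) + 4.3 * (-0.4226, 0.9063) = (8.3380 + -1.8173, 3.8881 + 3.8971) = (6.5208, 7.7852)
link 2: phi[2] = 25 + 90 + -60 = 55 deg
  cos(55 deg) = 0.5736, sin(55 deg) = 0.8192
  joint[3] = (6.5208, 7.7852) + 11.3 * (0.5736, 0.8192) = (6.5208 + 6.4814, 7.7852 + 9.2564) = (13.0022, 17.0416)
link 3: phi[3] = 25 + 90 + -60 + 140 = 195 deg
  cos(195 deg) = -0.9659, sin(195 deg) = -0.2588
  joint[4] = (13.0022, 17.0416) + 8.6 * (-0.9659, -0.2588) = (13.0022 + -8.3070, 17.0416 + -2.2258) = (4.6952, 14.8158)
End effector: (4.6952, 14.8158)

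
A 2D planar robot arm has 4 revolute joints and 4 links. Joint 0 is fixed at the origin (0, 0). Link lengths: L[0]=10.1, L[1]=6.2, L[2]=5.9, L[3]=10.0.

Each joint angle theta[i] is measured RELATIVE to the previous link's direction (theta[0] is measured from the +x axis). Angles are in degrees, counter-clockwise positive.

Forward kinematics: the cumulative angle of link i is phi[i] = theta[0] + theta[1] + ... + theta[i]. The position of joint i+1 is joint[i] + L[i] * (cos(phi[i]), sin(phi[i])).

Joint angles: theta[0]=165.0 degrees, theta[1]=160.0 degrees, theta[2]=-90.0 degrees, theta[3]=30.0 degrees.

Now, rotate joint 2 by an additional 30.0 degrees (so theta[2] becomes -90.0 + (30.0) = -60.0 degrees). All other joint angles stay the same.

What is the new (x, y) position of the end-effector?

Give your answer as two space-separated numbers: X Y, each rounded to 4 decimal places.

Answer: -0.9651 -15.8827

Derivation:
joint[0] = (0.0000, 0.0000)  (base)
link 0: phi[0] = 165 = 165 deg
  cos(165 deg) = -0.9659, sin(165 deg) = 0.2588
  joint[1] = (0.0000, 0.0000) + 10.1 * (-0.9659, 0.2588) = (0.0000 + -9.7559, 0.0000 + 2.6141) = (-9.7559, 2.6141)
link 1: phi[1] = 165 + 160 = 325 deg
  cos(325 deg) = 0.8192, sin(325 deg) = -0.5736
  joint[2] = (-9.7559, 2.6141) + 6.2 * (0.8192, -0.5736) = (-9.7559 + 5.0787, 2.6141 + -3.5562) = (-4.6771, -0.9421)
link 2: phi[2] = 165 + 160 + -60 = 265 deg
  cos(265 deg) = -0.0872, sin(265 deg) = -0.9962
  joint[3] = (-4.6771, -0.9421) + 5.9 * (-0.0872, -0.9962) = (-4.6771 + -0.5142, -0.9421 + -5.8775) = (-5.1913, -6.8197)
link 3: phi[3] = 165 + 160 + -60 + 30 = 295 deg
  cos(295 deg) = 0.4226, sin(295 deg) = -0.9063
  joint[4] = (-5.1913, -6.8197) + 10 * (0.4226, -0.9063) = (-5.1913 + 4.2262, -6.8197 + -9.0631) = (-0.9651, -15.8827)
End effector: (-0.9651, -15.8827)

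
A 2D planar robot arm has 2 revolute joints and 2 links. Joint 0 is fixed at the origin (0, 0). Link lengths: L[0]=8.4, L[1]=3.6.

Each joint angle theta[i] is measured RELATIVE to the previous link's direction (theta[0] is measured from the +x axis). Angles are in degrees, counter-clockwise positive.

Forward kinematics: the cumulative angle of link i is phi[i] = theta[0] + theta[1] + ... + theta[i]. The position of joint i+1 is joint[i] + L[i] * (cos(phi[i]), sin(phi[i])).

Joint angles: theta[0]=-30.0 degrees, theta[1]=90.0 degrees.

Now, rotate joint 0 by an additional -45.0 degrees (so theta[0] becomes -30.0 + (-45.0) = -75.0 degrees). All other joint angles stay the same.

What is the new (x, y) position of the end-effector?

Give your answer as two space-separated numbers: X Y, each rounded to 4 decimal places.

joint[0] = (0.0000, 0.0000)  (base)
link 0: phi[0] = -75 = -75 deg
  cos(-75 deg) = 0.2588, sin(-75 deg) = -0.9659
  joint[1] = (0.0000, 0.0000) + 8.4 * (0.2588, -0.9659) = (0.0000 + 2.1741, 0.0000 + -8.1138) = (2.1741, -8.1138)
link 1: phi[1] = -75 + 90 = 15 deg
  cos(15 deg) = 0.9659, sin(15 deg) = 0.2588
  joint[2] = (2.1741, -8.1138) + 3.6 * (0.9659, 0.2588) = (2.1741 + 3.4773, -8.1138 + 0.9317) = (5.6514, -7.1820)
End effector: (5.6514, -7.1820)

Answer: 5.6514 -7.1820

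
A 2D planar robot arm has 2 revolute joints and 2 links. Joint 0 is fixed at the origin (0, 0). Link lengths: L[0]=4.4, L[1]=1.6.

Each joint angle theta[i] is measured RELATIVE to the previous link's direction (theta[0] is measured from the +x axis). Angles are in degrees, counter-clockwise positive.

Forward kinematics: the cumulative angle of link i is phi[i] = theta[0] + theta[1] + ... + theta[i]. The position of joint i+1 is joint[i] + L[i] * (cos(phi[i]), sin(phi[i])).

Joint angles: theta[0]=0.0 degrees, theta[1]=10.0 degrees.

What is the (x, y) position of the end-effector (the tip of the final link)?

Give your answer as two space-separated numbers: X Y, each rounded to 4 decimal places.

joint[0] = (0.0000, 0.0000)  (base)
link 0: phi[0] = 0 = 0 deg
  cos(0 deg) = 1.0000, sin(0 deg) = 0.0000
  joint[1] = (0.0000, 0.0000) + 4.4 * (1.0000, 0.0000) = (0.0000 + 4.4000, 0.0000 + 0.0000) = (4.4000, 0.0000)
link 1: phi[1] = 0 + 10 = 10 deg
  cos(10 deg) = 0.9848, sin(10 deg) = 0.1736
  joint[2] = (4.4000, 0.0000) + 1.6 * (0.9848, 0.1736) = (4.4000 + 1.5757, 0.0000 + 0.2778) = (5.9757, 0.2778)
End effector: (5.9757, 0.2778)

Answer: 5.9757 0.2778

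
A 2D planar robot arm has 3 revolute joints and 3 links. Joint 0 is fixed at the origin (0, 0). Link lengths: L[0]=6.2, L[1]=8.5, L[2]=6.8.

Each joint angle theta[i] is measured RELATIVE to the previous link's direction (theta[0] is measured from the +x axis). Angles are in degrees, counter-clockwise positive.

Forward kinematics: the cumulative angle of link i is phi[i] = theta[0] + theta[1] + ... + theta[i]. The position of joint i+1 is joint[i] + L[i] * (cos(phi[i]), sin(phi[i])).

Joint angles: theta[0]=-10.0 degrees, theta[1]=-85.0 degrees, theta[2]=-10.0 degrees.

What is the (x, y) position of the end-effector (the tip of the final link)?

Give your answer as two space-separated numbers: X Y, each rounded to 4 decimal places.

joint[0] = (0.0000, 0.0000)  (base)
link 0: phi[0] = -10 = -10 deg
  cos(-10 deg) = 0.9848, sin(-10 deg) = -0.1736
  joint[1] = (0.0000, 0.0000) + 6.2 * (0.9848, -0.1736) = (0.0000 + 6.1058, 0.0000 + -1.0766) = (6.1058, -1.0766)
link 1: phi[1] = -10 + -85 = -95 deg
  cos(-95 deg) = -0.0872, sin(-95 deg) = -0.9962
  joint[2] = (6.1058, -1.0766) + 8.5 * (-0.0872, -0.9962) = (6.1058 + -0.7408, -1.0766 + -8.4677) = (5.3650, -9.5443)
link 2: phi[2] = -10 + -85 + -10 = -105 deg
  cos(-105 deg) = -0.2588, sin(-105 deg) = -0.9659
  joint[3] = (5.3650, -9.5443) + 6.8 * (-0.2588, -0.9659) = (5.3650 + -1.7600, -9.5443 + -6.5683) = (3.6050, -16.1126)
End effector: (3.6050, -16.1126)

Answer: 3.6050 -16.1126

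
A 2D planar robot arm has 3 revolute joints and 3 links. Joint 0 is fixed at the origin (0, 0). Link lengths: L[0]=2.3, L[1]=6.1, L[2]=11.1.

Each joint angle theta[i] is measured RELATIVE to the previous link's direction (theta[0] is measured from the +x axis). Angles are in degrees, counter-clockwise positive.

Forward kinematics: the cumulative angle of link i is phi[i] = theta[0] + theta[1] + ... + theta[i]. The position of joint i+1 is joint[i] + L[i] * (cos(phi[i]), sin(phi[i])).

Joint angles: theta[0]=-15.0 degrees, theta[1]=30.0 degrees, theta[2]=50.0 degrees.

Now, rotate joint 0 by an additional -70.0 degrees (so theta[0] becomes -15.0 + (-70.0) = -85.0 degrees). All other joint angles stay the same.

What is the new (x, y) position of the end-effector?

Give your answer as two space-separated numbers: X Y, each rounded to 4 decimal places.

joint[0] = (0.0000, 0.0000)  (base)
link 0: phi[0] = -85 = -85 deg
  cos(-85 deg) = 0.0872, sin(-85 deg) = -0.9962
  joint[1] = (0.0000, 0.0000) + 2.3 * (0.0872, -0.9962) = (0.0000 + 0.2005, 0.0000 + -2.2912) = (0.2005, -2.2912)
link 1: phi[1] = -85 + 30 = -55 deg
  cos(-55 deg) = 0.5736, sin(-55 deg) = -0.8192
  joint[2] = (0.2005, -2.2912) + 6.1 * (0.5736, -0.8192) = (0.2005 + 3.4988, -2.2912 + -4.9968) = (3.6993, -7.2881)
link 2: phi[2] = -85 + 30 + 50 = -5 deg
  cos(-5 deg) = 0.9962, sin(-5 deg) = -0.0872
  joint[3] = (3.6993, -7.2881) + 11.1 * (0.9962, -0.0872) = (3.6993 + 11.0578, -7.2881 + -0.9674) = (14.7570, -8.2555)
End effector: (14.7570, -8.2555)

Answer: 14.7570 -8.2555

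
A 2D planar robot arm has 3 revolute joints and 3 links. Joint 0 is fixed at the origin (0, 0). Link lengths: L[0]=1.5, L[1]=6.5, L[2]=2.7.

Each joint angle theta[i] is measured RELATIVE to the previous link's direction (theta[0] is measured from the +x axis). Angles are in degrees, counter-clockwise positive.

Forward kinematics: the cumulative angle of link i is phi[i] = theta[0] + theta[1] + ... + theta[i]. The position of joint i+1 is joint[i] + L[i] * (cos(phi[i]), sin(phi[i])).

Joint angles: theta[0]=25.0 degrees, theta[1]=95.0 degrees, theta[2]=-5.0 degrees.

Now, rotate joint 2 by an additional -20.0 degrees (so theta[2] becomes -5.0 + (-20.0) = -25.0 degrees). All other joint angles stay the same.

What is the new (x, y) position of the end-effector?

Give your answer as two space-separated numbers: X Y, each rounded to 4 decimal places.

Answer: -2.1259 8.9528

Derivation:
joint[0] = (0.0000, 0.0000)  (base)
link 0: phi[0] = 25 = 25 deg
  cos(25 deg) = 0.9063, sin(25 deg) = 0.4226
  joint[1] = (0.0000, 0.0000) + 1.5 * (0.9063, 0.4226) = (0.0000 + 1.3595, 0.0000 + 0.6339) = (1.3595, 0.6339)
link 1: phi[1] = 25 + 95 = 120 deg
  cos(120 deg) = -0.5000, sin(120 deg) = 0.8660
  joint[2] = (1.3595, 0.6339) + 6.5 * (-0.5000, 0.8660) = (1.3595 + -3.2500, 0.6339 + 5.6292) = (-1.8905, 6.2631)
link 2: phi[2] = 25 + 95 + -25 = 95 deg
  cos(95 deg) = -0.0872, sin(95 deg) = 0.9962
  joint[3] = (-1.8905, 6.2631) + 2.7 * (-0.0872, 0.9962) = (-1.8905 + -0.2353, 6.2631 + 2.6897) = (-2.1259, 8.9528)
End effector: (-2.1259, 8.9528)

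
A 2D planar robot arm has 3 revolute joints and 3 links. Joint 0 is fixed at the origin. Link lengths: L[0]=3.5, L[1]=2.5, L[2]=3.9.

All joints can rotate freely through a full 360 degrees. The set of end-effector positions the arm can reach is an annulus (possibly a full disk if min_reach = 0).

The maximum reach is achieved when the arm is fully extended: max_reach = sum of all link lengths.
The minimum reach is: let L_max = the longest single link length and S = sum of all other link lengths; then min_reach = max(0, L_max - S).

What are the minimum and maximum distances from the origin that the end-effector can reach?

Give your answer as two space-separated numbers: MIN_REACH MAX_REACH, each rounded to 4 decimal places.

Link lengths: [3.5, 2.5, 3.9]
max_reach = 3.5 + 2.5 + 3.9 = 9.9
L_max = max([3.5, 2.5, 3.9]) = 3.9
S (sum of others) = 9.9 - 3.9 = 6
min_reach = max(0, 3.9 - 6) = max(0, -2.1) = 0

Answer: 0.0000 9.9000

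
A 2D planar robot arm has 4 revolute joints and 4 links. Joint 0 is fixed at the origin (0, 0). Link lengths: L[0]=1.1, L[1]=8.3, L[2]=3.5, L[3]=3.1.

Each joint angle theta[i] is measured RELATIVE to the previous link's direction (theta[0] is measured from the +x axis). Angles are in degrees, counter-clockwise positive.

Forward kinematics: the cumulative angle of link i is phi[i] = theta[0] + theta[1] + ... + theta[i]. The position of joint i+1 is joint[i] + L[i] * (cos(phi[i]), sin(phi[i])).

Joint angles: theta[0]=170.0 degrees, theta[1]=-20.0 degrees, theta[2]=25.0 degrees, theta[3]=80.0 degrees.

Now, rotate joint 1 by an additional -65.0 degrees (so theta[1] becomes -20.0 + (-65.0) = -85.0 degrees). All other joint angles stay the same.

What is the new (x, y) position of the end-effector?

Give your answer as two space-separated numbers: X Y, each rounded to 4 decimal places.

joint[0] = (0.0000, 0.0000)  (base)
link 0: phi[0] = 170 = 170 deg
  cos(170 deg) = -0.9848, sin(170 deg) = 0.1736
  joint[1] = (0.0000, 0.0000) + 1.1 * (-0.9848, 0.1736) = (0.0000 + -1.0833, 0.0000 + 0.1910) = (-1.0833, 0.1910)
link 1: phi[1] = 170 + -85 = 85 deg
  cos(85 deg) = 0.0872, sin(85 deg) = 0.9962
  joint[2] = (-1.0833, 0.1910) + 8.3 * (0.0872, 0.9962) = (-1.0833 + 0.7234, 0.1910 + 8.2684) = (-0.3599, 8.4594)
link 2: phi[2] = 170 + -85 + 25 = 110 deg
  cos(110 deg) = -0.3420, sin(110 deg) = 0.9397
  joint[3] = (-0.3599, 8.4594) + 3.5 * (-0.3420, 0.9397) = (-0.3599 + -1.1971, 8.4594 + 3.2889) = (-1.5570, 11.7484)
link 3: phi[3] = 170 + -85 + 25 + 80 = 190 deg
  cos(190 deg) = -0.9848, sin(190 deg) = -0.1736
  joint[4] = (-1.5570, 11.7484) + 3.1 * (-0.9848, -0.1736) = (-1.5570 + -3.0529, 11.7484 + -0.5383) = (-4.6099, 11.2100)
End effector: (-4.6099, 11.2100)

Answer: -4.6099 11.2100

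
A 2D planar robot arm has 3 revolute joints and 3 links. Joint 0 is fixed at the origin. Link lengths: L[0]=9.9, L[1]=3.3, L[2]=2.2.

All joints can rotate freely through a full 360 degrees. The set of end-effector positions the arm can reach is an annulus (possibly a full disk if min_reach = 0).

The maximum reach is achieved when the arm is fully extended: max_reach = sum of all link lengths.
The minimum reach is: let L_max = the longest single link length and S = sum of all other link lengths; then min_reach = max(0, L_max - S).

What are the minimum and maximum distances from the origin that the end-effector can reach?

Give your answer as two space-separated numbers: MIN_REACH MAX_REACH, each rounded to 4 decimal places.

Link lengths: [9.9, 3.3, 2.2]
max_reach = 9.9 + 3.3 + 2.2 = 15.4
L_max = max([9.9, 3.3, 2.2]) = 9.9
S (sum of others) = 15.4 - 9.9 = 5.5
min_reach = max(0, 9.9 - 5.5) = max(0, 4.4) = 4.4

Answer: 4.4000 15.4000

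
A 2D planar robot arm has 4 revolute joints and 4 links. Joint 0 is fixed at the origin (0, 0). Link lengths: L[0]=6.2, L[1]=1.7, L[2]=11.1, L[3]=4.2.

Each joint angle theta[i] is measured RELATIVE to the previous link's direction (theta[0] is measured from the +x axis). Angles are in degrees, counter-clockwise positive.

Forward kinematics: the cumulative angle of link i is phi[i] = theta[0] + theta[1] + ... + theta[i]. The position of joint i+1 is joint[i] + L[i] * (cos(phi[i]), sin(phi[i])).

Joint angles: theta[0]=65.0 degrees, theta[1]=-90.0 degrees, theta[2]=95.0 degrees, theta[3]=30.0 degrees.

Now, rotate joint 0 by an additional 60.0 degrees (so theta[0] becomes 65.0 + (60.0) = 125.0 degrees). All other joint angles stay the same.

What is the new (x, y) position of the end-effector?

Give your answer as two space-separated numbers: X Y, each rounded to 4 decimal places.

Answer: -13.2453 15.9934

Derivation:
joint[0] = (0.0000, 0.0000)  (base)
link 0: phi[0] = 125 = 125 deg
  cos(125 deg) = -0.5736, sin(125 deg) = 0.8192
  joint[1] = (0.0000, 0.0000) + 6.2 * (-0.5736, 0.8192) = (0.0000 + -3.5562, 0.0000 + 5.0787) = (-3.5562, 5.0787)
link 1: phi[1] = 125 + -90 = 35 deg
  cos(35 deg) = 0.8192, sin(35 deg) = 0.5736
  joint[2] = (-3.5562, 5.0787) + 1.7 * (0.8192, 0.5736) = (-3.5562 + 1.3926, 5.0787 + 0.9751) = (-2.1636, 6.0538)
link 2: phi[2] = 125 + -90 + 95 = 130 deg
  cos(130 deg) = -0.6428, sin(130 deg) = 0.7660
  joint[3] = (-2.1636, 6.0538) + 11.1 * (-0.6428, 0.7660) = (-2.1636 + -7.1349, 6.0538 + 8.5031) = (-9.2986, 14.5569)
link 3: phi[3] = 125 + -90 + 95 + 30 = 160 deg
  cos(160 deg) = -0.9397, sin(160 deg) = 0.3420
  joint[4] = (-9.2986, 14.5569) + 4.2 * (-0.9397, 0.3420) = (-9.2986 + -3.9467, 14.5569 + 1.4365) = (-13.2453, 15.9934)
End effector: (-13.2453, 15.9934)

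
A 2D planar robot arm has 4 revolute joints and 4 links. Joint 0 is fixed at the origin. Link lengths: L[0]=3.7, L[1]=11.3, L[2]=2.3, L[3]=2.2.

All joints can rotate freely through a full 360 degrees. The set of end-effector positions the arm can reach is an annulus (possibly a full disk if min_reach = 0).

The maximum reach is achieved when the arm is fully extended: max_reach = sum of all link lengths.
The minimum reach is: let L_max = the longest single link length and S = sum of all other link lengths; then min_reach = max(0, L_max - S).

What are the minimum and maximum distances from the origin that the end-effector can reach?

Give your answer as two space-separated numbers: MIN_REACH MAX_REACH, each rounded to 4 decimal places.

Link lengths: [3.7, 11.3, 2.3, 2.2]
max_reach = 3.7 + 11.3 + 2.3 + 2.2 = 19.5
L_max = max([3.7, 11.3, 2.3, 2.2]) = 11.3
S (sum of others) = 19.5 - 11.3 = 8.2
min_reach = max(0, 11.3 - 8.2) = max(0, 3.1) = 3.1

Answer: 3.1000 19.5000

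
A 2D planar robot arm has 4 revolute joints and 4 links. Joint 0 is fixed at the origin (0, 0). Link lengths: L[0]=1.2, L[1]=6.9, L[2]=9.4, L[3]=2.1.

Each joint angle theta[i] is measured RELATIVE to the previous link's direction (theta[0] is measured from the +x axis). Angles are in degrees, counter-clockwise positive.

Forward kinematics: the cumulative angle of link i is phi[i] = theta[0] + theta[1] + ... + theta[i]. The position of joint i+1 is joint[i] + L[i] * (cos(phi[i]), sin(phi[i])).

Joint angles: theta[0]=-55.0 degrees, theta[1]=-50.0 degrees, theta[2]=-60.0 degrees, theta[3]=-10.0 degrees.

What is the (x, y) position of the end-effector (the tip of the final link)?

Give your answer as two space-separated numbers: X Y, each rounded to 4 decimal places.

joint[0] = (0.0000, 0.0000)  (base)
link 0: phi[0] = -55 = -55 deg
  cos(-55 deg) = 0.5736, sin(-55 deg) = -0.8192
  joint[1] = (0.0000, 0.0000) + 1.2 * (0.5736, -0.8192) = (0.0000 + 0.6883, 0.0000 + -0.9830) = (0.6883, -0.9830)
link 1: phi[1] = -55 + -50 = -105 deg
  cos(-105 deg) = -0.2588, sin(-105 deg) = -0.9659
  joint[2] = (0.6883, -0.9830) + 6.9 * (-0.2588, -0.9659) = (0.6883 + -1.7859, -0.9830 + -6.6649) = (-1.0976, -7.6479)
link 2: phi[2] = -55 + -50 + -60 = -165 deg
  cos(-165 deg) = -0.9659, sin(-165 deg) = -0.2588
  joint[3] = (-1.0976, -7.6479) + 9.4 * (-0.9659, -0.2588) = (-1.0976 + -9.0797, -7.6479 + -2.4329) = (-10.1773, -10.0808)
link 3: phi[3] = -55 + -50 + -60 + -10 = -175 deg
  cos(-175 deg) = -0.9962, sin(-175 deg) = -0.0872
  joint[4] = (-10.1773, -10.0808) + 2.1 * (-0.9962, -0.0872) = (-10.1773 + -2.0920, -10.0808 + -0.1830) = (-12.2693, -10.2638)
End effector: (-12.2693, -10.2638)

Answer: -12.2693 -10.2638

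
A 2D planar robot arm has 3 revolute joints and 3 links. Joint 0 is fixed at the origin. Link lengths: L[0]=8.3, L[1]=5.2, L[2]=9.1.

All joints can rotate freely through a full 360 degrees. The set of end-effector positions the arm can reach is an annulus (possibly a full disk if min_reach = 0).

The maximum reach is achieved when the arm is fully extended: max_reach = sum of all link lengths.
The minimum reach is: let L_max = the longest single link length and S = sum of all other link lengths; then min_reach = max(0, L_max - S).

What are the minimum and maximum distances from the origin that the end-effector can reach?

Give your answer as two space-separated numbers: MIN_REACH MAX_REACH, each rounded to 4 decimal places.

Answer: 0.0000 22.6000

Derivation:
Link lengths: [8.3, 5.2, 9.1]
max_reach = 8.3 + 5.2 + 9.1 = 22.6
L_max = max([8.3, 5.2, 9.1]) = 9.1
S (sum of others) = 22.6 - 9.1 = 13.5
min_reach = max(0, 9.1 - 13.5) = max(0, -4.4) = 0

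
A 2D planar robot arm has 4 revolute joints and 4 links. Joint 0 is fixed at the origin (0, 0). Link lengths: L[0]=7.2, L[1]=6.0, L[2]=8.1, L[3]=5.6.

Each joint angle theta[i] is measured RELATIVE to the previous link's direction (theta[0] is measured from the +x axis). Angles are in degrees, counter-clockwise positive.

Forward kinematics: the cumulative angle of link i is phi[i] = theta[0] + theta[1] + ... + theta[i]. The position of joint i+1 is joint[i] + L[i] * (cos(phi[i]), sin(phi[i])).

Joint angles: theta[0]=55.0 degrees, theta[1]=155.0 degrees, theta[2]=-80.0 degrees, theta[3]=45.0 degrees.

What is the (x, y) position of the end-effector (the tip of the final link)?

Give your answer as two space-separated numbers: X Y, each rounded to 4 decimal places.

Answer: -11.8517 9.5909

Derivation:
joint[0] = (0.0000, 0.0000)  (base)
link 0: phi[0] = 55 = 55 deg
  cos(55 deg) = 0.5736, sin(55 deg) = 0.8192
  joint[1] = (0.0000, 0.0000) + 7.2 * (0.5736, 0.8192) = (0.0000 + 4.1298, 0.0000 + 5.8979) = (4.1298, 5.8979)
link 1: phi[1] = 55 + 155 = 210 deg
  cos(210 deg) = -0.8660, sin(210 deg) = -0.5000
  joint[2] = (4.1298, 5.8979) + 6 * (-0.8660, -0.5000) = (4.1298 + -5.1962, 5.8979 + -3.0000) = (-1.0664, 2.8979)
link 2: phi[2] = 55 + 155 + -80 = 130 deg
  cos(130 deg) = -0.6428, sin(130 deg) = 0.7660
  joint[3] = (-1.0664, 2.8979) + 8.1 * (-0.6428, 0.7660) = (-1.0664 + -5.2066, 2.8979 + 6.2050) = (-6.2730, 9.1029)
link 3: phi[3] = 55 + 155 + -80 + 45 = 175 deg
  cos(175 deg) = -0.9962, sin(175 deg) = 0.0872
  joint[4] = (-6.2730, 9.1029) + 5.6 * (-0.9962, 0.0872) = (-6.2730 + -5.5787, 9.1029 + 0.4881) = (-11.8517, 9.5909)
End effector: (-11.8517, 9.5909)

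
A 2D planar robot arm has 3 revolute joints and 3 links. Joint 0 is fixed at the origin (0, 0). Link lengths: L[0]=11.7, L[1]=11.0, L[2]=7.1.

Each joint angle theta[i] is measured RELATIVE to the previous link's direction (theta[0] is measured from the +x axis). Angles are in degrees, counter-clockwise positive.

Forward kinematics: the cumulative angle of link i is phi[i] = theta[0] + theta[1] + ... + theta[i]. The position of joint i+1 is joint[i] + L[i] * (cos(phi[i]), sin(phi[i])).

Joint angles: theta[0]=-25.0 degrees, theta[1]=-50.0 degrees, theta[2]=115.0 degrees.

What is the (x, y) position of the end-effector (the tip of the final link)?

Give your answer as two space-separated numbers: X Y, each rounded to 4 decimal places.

joint[0] = (0.0000, 0.0000)  (base)
link 0: phi[0] = -25 = -25 deg
  cos(-25 deg) = 0.9063, sin(-25 deg) = -0.4226
  joint[1] = (0.0000, 0.0000) + 11.7 * (0.9063, -0.4226) = (0.0000 + 10.6038, 0.0000 + -4.9446) = (10.6038, -4.9446)
link 1: phi[1] = -25 + -50 = -75 deg
  cos(-75 deg) = 0.2588, sin(-75 deg) = -0.9659
  joint[2] = (10.6038, -4.9446) + 11 * (0.2588, -0.9659) = (10.6038 + 2.8470, -4.9446 + -10.6252) = (13.4508, -15.5698)
link 2: phi[2] = -25 + -50 + 115 = 40 deg
  cos(40 deg) = 0.7660, sin(40 deg) = 0.6428
  joint[3] = (13.4508, -15.5698) + 7.1 * (0.7660, 0.6428) = (13.4508 + 5.4389, -15.5698 + 4.5638) = (18.8897, -11.0060)
End effector: (18.8897, -11.0060)

Answer: 18.8897 -11.0060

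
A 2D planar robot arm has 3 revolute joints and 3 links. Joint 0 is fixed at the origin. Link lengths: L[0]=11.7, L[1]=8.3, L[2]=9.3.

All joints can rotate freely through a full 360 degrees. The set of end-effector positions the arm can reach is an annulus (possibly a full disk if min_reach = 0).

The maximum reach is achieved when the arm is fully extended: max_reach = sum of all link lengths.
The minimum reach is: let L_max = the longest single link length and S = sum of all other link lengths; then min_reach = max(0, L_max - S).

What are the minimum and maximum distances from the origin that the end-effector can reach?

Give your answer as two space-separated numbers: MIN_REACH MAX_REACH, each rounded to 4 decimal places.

Link lengths: [11.7, 8.3, 9.3]
max_reach = 11.7 + 8.3 + 9.3 = 29.3
L_max = max([11.7, 8.3, 9.3]) = 11.7
S (sum of others) = 29.3 - 11.7 = 17.6
min_reach = max(0, 11.7 - 17.6) = max(0, -5.9) = 0

Answer: 0.0000 29.3000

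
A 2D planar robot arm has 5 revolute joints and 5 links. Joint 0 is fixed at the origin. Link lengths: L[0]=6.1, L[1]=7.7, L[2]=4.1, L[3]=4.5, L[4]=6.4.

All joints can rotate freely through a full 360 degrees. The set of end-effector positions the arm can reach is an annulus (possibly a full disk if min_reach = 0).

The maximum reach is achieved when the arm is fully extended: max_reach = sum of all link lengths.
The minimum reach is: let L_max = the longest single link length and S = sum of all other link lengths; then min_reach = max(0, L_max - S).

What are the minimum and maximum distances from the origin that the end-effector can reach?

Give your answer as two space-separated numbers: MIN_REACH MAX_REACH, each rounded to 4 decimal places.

Link lengths: [6.1, 7.7, 4.1, 4.5, 6.4]
max_reach = 6.1 + 7.7 + 4.1 + 4.5 + 6.4 = 28.8
L_max = max([6.1, 7.7, 4.1, 4.5, 6.4]) = 7.7
S (sum of others) = 28.8 - 7.7 = 21.1
min_reach = max(0, 7.7 - 21.1) = max(0, -13.4) = 0

Answer: 0.0000 28.8000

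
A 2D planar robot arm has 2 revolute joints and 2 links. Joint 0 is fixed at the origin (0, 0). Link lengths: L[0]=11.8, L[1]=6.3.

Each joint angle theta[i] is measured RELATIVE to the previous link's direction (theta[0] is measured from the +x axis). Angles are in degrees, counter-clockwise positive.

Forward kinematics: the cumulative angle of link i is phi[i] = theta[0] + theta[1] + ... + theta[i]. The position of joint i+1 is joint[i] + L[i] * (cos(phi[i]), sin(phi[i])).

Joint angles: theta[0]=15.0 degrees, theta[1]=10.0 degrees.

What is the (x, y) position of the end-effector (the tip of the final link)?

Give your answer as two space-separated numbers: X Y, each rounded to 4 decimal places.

Answer: 17.1077 5.7166

Derivation:
joint[0] = (0.0000, 0.0000)  (base)
link 0: phi[0] = 15 = 15 deg
  cos(15 deg) = 0.9659, sin(15 deg) = 0.2588
  joint[1] = (0.0000, 0.0000) + 11.8 * (0.9659, 0.2588) = (0.0000 + 11.3979, 0.0000 + 3.0541) = (11.3979, 3.0541)
link 1: phi[1] = 15 + 10 = 25 deg
  cos(25 deg) = 0.9063, sin(25 deg) = 0.4226
  joint[2] = (11.3979, 3.0541) + 6.3 * (0.9063, 0.4226) = (11.3979 + 5.7097, 3.0541 + 2.6625) = (17.1077, 5.7166)
End effector: (17.1077, 5.7166)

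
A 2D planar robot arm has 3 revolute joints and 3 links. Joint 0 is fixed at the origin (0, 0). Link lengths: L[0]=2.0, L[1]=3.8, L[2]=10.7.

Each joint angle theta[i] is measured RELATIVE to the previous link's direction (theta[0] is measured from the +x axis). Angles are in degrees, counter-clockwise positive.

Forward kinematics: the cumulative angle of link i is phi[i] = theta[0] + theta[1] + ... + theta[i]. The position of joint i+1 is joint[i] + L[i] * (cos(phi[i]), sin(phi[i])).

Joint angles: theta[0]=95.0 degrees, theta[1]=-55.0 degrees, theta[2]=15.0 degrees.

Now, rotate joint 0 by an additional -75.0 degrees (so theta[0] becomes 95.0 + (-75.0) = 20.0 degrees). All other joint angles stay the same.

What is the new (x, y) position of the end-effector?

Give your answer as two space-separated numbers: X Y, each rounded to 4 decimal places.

joint[0] = (0.0000, 0.0000)  (base)
link 0: phi[0] = 20 = 20 deg
  cos(20 deg) = 0.9397, sin(20 deg) = 0.3420
  joint[1] = (0.0000, 0.0000) + 2 * (0.9397, 0.3420) = (0.0000 + 1.8794, 0.0000 + 0.6840) = (1.8794, 0.6840)
link 1: phi[1] = 20 + -55 = -35 deg
  cos(-35 deg) = 0.8192, sin(-35 deg) = -0.5736
  joint[2] = (1.8794, 0.6840) + 3.8 * (0.8192, -0.5736) = (1.8794 + 3.1128, 0.6840 + -2.1796) = (4.9922, -1.4956)
link 2: phi[2] = 20 + -55 + 15 = -20 deg
  cos(-20 deg) = 0.9397, sin(-20 deg) = -0.3420
  joint[3] = (4.9922, -1.4956) + 10.7 * (0.9397, -0.3420) = (4.9922 + 10.0547, -1.4956 + -3.6596) = (15.0469, -5.1552)
End effector: (15.0469, -5.1552)

Answer: 15.0469 -5.1552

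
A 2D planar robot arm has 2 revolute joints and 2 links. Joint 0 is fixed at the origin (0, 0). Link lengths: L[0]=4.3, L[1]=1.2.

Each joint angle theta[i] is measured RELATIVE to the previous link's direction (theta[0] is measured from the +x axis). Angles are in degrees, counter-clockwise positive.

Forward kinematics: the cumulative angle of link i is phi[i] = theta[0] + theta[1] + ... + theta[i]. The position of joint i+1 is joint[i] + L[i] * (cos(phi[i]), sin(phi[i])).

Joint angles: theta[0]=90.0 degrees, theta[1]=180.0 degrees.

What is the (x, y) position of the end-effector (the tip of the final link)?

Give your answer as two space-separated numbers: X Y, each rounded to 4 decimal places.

joint[0] = (0.0000, 0.0000)  (base)
link 0: phi[0] = 90 = 90 deg
  cos(90 deg) = 0.0000, sin(90 deg) = 1.0000
  joint[1] = (0.0000, 0.0000) + 4.3 * (0.0000, 1.0000) = (0.0000 + 0.0000, 0.0000 + 4.3000) = (0.0000, 4.3000)
link 1: phi[1] = 90 + 180 = 270 deg
  cos(270 deg) = -0.0000, sin(270 deg) = -1.0000
  joint[2] = (0.0000, 4.3000) + 1.2 * (-0.0000, -1.0000) = (0.0000 + -0.0000, 4.3000 + -1.2000) = (0.0000, 3.1000)
End effector: (0.0000, 3.1000)

Answer: 0.0000 3.1000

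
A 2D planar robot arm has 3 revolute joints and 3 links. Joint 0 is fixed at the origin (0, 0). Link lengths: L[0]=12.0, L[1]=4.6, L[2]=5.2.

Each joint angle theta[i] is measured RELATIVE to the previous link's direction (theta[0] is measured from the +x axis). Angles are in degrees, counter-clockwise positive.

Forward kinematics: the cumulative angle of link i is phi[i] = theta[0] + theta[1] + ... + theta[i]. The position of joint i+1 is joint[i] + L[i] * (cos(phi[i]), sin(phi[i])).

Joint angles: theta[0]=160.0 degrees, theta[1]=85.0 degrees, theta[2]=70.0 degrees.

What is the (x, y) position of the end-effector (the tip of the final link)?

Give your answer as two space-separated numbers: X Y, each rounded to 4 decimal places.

joint[0] = (0.0000, 0.0000)  (base)
link 0: phi[0] = 160 = 160 deg
  cos(160 deg) = -0.9397, sin(160 deg) = 0.3420
  joint[1] = (0.0000, 0.0000) + 12 * (-0.9397, 0.3420) = (0.0000 + -11.2763, 0.0000 + 4.1042) = (-11.2763, 4.1042)
link 1: phi[1] = 160 + 85 = 245 deg
  cos(245 deg) = -0.4226, sin(245 deg) = -0.9063
  joint[2] = (-11.2763, 4.1042) + 4.6 * (-0.4226, -0.9063) = (-11.2763 + -1.9440, 4.1042 + -4.1690) = (-13.2204, -0.0648)
link 2: phi[2] = 160 + 85 + 70 = 315 deg
  cos(315 deg) = 0.7071, sin(315 deg) = -0.7071
  joint[3] = (-13.2204, -0.0648) + 5.2 * (0.7071, -0.7071) = (-13.2204 + 3.6770, -0.0648 + -3.6770) = (-9.5434, -3.7417)
End effector: (-9.5434, -3.7417)

Answer: -9.5434 -3.7417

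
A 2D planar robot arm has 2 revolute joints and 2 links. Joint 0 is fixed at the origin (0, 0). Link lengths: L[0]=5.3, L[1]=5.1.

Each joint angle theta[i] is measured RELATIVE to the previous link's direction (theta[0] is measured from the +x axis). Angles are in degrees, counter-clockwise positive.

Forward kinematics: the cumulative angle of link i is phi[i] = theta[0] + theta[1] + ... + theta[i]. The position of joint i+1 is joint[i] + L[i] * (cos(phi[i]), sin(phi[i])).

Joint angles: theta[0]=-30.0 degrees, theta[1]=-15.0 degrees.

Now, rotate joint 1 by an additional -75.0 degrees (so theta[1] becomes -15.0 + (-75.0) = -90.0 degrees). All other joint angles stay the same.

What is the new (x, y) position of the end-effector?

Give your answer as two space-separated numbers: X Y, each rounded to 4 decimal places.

joint[0] = (0.0000, 0.0000)  (base)
link 0: phi[0] = -30 = -30 deg
  cos(-30 deg) = 0.8660, sin(-30 deg) = -0.5000
  joint[1] = (0.0000, 0.0000) + 5.3 * (0.8660, -0.5000) = (0.0000 + 4.5899, 0.0000 + -2.6500) = (4.5899, -2.6500)
link 1: phi[1] = -30 + -90 = -120 deg
  cos(-120 deg) = -0.5000, sin(-120 deg) = -0.8660
  joint[2] = (4.5899, -2.6500) + 5.1 * (-0.5000, -0.8660) = (4.5899 + -2.5500, -2.6500 + -4.4167) = (2.0399, -7.0667)
End effector: (2.0399, -7.0667)

Answer: 2.0399 -7.0667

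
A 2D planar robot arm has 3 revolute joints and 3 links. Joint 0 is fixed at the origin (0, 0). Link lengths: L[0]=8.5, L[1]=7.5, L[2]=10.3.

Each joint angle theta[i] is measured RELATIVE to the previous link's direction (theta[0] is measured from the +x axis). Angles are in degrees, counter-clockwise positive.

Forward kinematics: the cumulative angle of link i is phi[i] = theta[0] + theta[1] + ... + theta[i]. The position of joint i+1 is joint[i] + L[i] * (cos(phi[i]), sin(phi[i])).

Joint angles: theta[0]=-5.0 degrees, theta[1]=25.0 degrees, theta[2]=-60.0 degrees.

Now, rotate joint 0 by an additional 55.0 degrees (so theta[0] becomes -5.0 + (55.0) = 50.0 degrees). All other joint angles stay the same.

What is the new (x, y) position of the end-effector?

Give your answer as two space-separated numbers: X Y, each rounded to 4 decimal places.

Answer: 17.3539 16.4217

Derivation:
joint[0] = (0.0000, 0.0000)  (base)
link 0: phi[0] = 50 = 50 deg
  cos(50 deg) = 0.6428, sin(50 deg) = 0.7660
  joint[1] = (0.0000, 0.0000) + 8.5 * (0.6428, 0.7660) = (0.0000 + 5.4637, 0.0000 + 6.5114) = (5.4637, 6.5114)
link 1: phi[1] = 50 + 25 = 75 deg
  cos(75 deg) = 0.2588, sin(75 deg) = 0.9659
  joint[2] = (5.4637, 6.5114) + 7.5 * (0.2588, 0.9659) = (5.4637 + 1.9411, 6.5114 + 7.2444) = (7.4048, 13.7558)
link 2: phi[2] = 50 + 25 + -60 = 15 deg
  cos(15 deg) = 0.9659, sin(15 deg) = 0.2588
  joint[3] = (7.4048, 13.7558) + 10.3 * (0.9659, 0.2588) = (7.4048 + 9.9490, 13.7558 + 2.6658) = (17.3539, 16.4217)
End effector: (17.3539, 16.4217)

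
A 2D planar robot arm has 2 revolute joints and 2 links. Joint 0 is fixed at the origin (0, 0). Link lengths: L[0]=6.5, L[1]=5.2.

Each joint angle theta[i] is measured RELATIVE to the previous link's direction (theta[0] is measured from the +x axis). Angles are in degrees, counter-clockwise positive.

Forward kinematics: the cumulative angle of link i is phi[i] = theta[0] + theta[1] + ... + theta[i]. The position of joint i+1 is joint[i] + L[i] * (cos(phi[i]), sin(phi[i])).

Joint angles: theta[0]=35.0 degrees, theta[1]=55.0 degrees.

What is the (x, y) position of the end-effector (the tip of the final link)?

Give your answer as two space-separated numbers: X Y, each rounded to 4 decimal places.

Answer: 5.3245 8.9282

Derivation:
joint[0] = (0.0000, 0.0000)  (base)
link 0: phi[0] = 35 = 35 deg
  cos(35 deg) = 0.8192, sin(35 deg) = 0.5736
  joint[1] = (0.0000, 0.0000) + 6.5 * (0.8192, 0.5736) = (0.0000 + 5.3245, 0.0000 + 3.7282) = (5.3245, 3.7282)
link 1: phi[1] = 35 + 55 = 90 deg
  cos(90 deg) = 0.0000, sin(90 deg) = 1.0000
  joint[2] = (5.3245, 3.7282) + 5.2 * (0.0000, 1.0000) = (5.3245 + 0.0000, 3.7282 + 5.2000) = (5.3245, 8.9282)
End effector: (5.3245, 8.9282)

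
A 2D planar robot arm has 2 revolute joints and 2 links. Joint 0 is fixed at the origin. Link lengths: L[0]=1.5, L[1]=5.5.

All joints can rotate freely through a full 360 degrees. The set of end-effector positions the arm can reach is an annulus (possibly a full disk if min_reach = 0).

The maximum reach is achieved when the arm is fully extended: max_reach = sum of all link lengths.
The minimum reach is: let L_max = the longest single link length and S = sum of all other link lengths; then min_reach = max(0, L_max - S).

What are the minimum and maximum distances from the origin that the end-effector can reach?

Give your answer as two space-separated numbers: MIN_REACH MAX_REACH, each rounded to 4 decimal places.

Link lengths: [1.5, 5.5]
max_reach = 1.5 + 5.5 = 7
L_max = max([1.5, 5.5]) = 5.5
S (sum of others) = 7 - 5.5 = 1.5
min_reach = max(0, 5.5 - 1.5) = max(0, 4) = 4

Answer: 4.0000 7.0000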